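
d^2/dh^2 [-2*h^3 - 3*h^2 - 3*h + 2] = -12*h - 6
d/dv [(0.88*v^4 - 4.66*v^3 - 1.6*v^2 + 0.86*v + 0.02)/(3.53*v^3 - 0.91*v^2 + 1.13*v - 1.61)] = (3.1064*v^6 - 1.6016*v^5 + 12.8718*v^4 - 22.2704*v^3 + 21.2706*v^2 + 5.1884*v - 1.4072)/(12.4609*v^6 - 6.4246*v^5 + 8.8059*v^4 - 13.4232*v^3 + 4.2071*v^2 - 3.6386*v + 2.5921)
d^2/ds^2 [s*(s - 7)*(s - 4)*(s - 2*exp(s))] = -2*s^3*exp(s) + 10*s^2*exp(s) + 12*s^2 + 20*s*exp(s) - 66*s - 68*exp(s) + 56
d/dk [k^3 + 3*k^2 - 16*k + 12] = 3*k^2 + 6*k - 16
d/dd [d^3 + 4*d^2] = d*(3*d + 8)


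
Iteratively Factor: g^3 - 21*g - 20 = (g - 5)*(g^2 + 5*g + 4) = (g - 5)*(g + 1)*(g + 4)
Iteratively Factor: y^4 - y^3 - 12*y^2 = (y)*(y^3 - y^2 - 12*y) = y^2*(y^2 - y - 12) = y^2*(y + 3)*(y - 4)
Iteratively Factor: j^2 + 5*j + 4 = (j + 1)*(j + 4)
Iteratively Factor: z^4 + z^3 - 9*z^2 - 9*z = (z)*(z^3 + z^2 - 9*z - 9) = z*(z + 1)*(z^2 - 9) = z*(z + 1)*(z + 3)*(z - 3)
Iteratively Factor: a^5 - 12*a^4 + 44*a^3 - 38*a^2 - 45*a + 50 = (a + 1)*(a^4 - 13*a^3 + 57*a^2 - 95*a + 50) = (a - 5)*(a + 1)*(a^3 - 8*a^2 + 17*a - 10) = (a - 5)*(a - 1)*(a + 1)*(a^2 - 7*a + 10) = (a - 5)*(a - 2)*(a - 1)*(a + 1)*(a - 5)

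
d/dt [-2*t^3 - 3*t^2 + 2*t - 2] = -6*t^2 - 6*t + 2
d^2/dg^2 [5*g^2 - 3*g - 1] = 10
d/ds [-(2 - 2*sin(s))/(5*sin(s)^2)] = 2*(2 - sin(s))*cos(s)/(5*sin(s)^3)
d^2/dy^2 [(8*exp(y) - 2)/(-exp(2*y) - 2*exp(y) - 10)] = (-8*exp(4*y) + 24*exp(3*y) + 492*exp(2*y) + 88*exp(y) - 840)*exp(y)/(exp(6*y) + 6*exp(5*y) + 42*exp(4*y) + 128*exp(3*y) + 420*exp(2*y) + 600*exp(y) + 1000)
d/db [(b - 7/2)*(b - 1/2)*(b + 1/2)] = 3*b^2 - 7*b - 1/4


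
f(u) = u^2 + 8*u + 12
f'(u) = 2*u + 8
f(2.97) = 44.58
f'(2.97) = 13.94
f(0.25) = 14.06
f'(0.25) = 8.50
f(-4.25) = -3.94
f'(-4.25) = -0.50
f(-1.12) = 4.29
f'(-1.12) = 5.76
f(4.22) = 63.57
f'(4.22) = 16.44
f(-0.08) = 11.37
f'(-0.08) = 7.84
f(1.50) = 26.25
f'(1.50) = 11.00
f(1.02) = 21.20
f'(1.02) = 10.04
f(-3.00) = -3.00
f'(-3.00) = 2.00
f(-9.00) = 21.00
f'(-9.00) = -10.00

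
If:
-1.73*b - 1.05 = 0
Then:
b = -0.61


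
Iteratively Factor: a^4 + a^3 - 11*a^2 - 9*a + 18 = (a + 2)*(a^3 - a^2 - 9*a + 9) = (a + 2)*(a + 3)*(a^2 - 4*a + 3) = (a - 1)*(a + 2)*(a + 3)*(a - 3)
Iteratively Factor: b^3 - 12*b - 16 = (b + 2)*(b^2 - 2*b - 8) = (b + 2)^2*(b - 4)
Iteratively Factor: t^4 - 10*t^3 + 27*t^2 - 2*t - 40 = (t - 2)*(t^3 - 8*t^2 + 11*t + 20) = (t - 2)*(t + 1)*(t^2 - 9*t + 20) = (t - 5)*(t - 2)*(t + 1)*(t - 4)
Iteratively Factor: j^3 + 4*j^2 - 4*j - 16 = (j + 2)*(j^2 + 2*j - 8) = (j + 2)*(j + 4)*(j - 2)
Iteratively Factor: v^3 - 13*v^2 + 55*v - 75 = (v - 5)*(v^2 - 8*v + 15) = (v - 5)^2*(v - 3)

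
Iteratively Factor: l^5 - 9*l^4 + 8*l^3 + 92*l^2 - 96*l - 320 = (l + 2)*(l^4 - 11*l^3 + 30*l^2 + 32*l - 160) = (l - 4)*(l + 2)*(l^3 - 7*l^2 + 2*l + 40) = (l - 4)*(l + 2)^2*(l^2 - 9*l + 20) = (l - 4)^2*(l + 2)^2*(l - 5)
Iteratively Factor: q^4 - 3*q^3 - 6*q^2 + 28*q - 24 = (q + 3)*(q^3 - 6*q^2 + 12*q - 8) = (q - 2)*(q + 3)*(q^2 - 4*q + 4) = (q - 2)^2*(q + 3)*(q - 2)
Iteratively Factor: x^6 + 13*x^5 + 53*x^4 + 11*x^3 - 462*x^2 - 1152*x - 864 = (x - 3)*(x^5 + 16*x^4 + 101*x^3 + 314*x^2 + 480*x + 288) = (x - 3)*(x + 3)*(x^4 + 13*x^3 + 62*x^2 + 128*x + 96) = (x - 3)*(x + 3)^2*(x^3 + 10*x^2 + 32*x + 32) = (x - 3)*(x + 2)*(x + 3)^2*(x^2 + 8*x + 16) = (x - 3)*(x + 2)*(x + 3)^2*(x + 4)*(x + 4)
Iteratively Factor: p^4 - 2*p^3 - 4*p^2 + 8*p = (p + 2)*(p^3 - 4*p^2 + 4*p) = (p - 2)*(p + 2)*(p^2 - 2*p) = (p - 2)^2*(p + 2)*(p)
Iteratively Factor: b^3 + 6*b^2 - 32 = (b + 4)*(b^2 + 2*b - 8) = (b + 4)^2*(b - 2)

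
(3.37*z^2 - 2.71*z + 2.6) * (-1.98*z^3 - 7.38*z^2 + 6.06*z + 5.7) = -6.6726*z^5 - 19.5048*z^4 + 35.274*z^3 - 16.4016*z^2 + 0.308999999999999*z + 14.82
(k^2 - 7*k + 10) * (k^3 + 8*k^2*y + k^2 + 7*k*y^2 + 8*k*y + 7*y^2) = k^5 + 8*k^4*y - 6*k^4 + 7*k^3*y^2 - 48*k^3*y + 3*k^3 - 42*k^2*y^2 + 24*k^2*y + 10*k^2 + 21*k*y^2 + 80*k*y + 70*y^2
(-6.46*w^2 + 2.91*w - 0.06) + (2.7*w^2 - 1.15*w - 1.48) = -3.76*w^2 + 1.76*w - 1.54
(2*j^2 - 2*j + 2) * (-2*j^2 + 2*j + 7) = -4*j^4 + 8*j^3 + 6*j^2 - 10*j + 14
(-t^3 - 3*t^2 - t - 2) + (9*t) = -t^3 - 3*t^2 + 8*t - 2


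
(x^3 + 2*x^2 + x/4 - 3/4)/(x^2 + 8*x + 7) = (x^2 + x - 3/4)/(x + 7)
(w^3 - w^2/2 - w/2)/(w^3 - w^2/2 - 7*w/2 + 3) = w*(2*w + 1)/(2*w^2 + w - 6)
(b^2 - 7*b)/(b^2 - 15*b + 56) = b/(b - 8)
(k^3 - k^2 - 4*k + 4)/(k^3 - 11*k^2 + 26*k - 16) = (k + 2)/(k - 8)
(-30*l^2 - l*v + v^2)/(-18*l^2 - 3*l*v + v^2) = (5*l + v)/(3*l + v)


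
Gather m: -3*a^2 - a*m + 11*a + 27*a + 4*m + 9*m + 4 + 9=-3*a^2 + 38*a + m*(13 - a) + 13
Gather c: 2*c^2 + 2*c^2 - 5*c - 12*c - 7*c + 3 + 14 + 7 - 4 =4*c^2 - 24*c + 20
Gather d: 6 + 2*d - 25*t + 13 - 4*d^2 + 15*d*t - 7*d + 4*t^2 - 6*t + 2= -4*d^2 + d*(15*t - 5) + 4*t^2 - 31*t + 21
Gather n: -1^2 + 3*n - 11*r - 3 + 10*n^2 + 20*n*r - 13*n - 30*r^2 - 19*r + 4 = 10*n^2 + n*(20*r - 10) - 30*r^2 - 30*r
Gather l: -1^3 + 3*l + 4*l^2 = 4*l^2 + 3*l - 1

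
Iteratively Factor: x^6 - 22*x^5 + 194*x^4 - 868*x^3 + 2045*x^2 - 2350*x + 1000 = (x - 4)*(x^5 - 18*x^4 + 122*x^3 - 380*x^2 + 525*x - 250) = (x - 4)*(x - 1)*(x^4 - 17*x^3 + 105*x^2 - 275*x + 250) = (x - 5)*(x - 4)*(x - 1)*(x^3 - 12*x^2 + 45*x - 50) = (x - 5)^2*(x - 4)*(x - 1)*(x^2 - 7*x + 10) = (x - 5)^3*(x - 4)*(x - 1)*(x - 2)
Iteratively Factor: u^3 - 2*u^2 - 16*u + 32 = (u - 2)*(u^2 - 16) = (u - 4)*(u - 2)*(u + 4)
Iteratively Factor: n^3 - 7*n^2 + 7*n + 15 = (n - 3)*(n^2 - 4*n - 5) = (n - 3)*(n + 1)*(n - 5)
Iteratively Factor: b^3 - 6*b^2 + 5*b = (b)*(b^2 - 6*b + 5) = b*(b - 5)*(b - 1)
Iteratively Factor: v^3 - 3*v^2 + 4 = (v + 1)*(v^2 - 4*v + 4) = (v - 2)*(v + 1)*(v - 2)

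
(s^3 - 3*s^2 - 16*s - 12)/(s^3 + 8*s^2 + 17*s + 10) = (s - 6)/(s + 5)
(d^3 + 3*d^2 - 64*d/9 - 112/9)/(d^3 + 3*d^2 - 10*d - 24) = (d^2 - d - 28/9)/(d^2 - d - 6)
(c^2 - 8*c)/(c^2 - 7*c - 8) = c/(c + 1)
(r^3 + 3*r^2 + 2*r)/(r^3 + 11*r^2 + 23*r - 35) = r*(r^2 + 3*r + 2)/(r^3 + 11*r^2 + 23*r - 35)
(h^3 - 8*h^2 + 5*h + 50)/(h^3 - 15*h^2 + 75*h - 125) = (h + 2)/(h - 5)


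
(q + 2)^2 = q^2 + 4*q + 4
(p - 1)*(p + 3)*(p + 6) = p^3 + 8*p^2 + 9*p - 18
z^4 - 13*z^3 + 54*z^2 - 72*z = z*(z - 6)*(z - 4)*(z - 3)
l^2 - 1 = (l - 1)*(l + 1)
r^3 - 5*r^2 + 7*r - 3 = (r - 3)*(r - 1)^2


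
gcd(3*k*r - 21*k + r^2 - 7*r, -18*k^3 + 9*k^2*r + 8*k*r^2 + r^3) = 3*k + r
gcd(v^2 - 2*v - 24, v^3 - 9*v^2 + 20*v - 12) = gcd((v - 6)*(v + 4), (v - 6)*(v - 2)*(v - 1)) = v - 6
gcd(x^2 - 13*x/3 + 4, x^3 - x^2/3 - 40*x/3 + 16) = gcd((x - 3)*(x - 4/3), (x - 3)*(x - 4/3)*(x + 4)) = x^2 - 13*x/3 + 4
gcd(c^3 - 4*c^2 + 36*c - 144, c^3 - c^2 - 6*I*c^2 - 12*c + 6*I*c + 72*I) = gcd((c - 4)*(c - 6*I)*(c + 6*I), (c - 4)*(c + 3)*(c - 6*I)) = c^2 + c*(-4 - 6*I) + 24*I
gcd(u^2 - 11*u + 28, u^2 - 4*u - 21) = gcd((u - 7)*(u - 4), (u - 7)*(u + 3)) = u - 7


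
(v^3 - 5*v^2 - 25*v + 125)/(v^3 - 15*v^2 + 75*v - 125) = (v + 5)/(v - 5)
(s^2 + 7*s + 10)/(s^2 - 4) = (s + 5)/(s - 2)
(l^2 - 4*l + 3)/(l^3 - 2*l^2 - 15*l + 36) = (l - 1)/(l^2 + l - 12)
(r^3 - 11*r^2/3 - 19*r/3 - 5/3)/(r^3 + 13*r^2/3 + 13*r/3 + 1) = (r - 5)/(r + 3)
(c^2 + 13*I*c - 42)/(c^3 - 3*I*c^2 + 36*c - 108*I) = (c + 7*I)/(c^2 - 9*I*c - 18)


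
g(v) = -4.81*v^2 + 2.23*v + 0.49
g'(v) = 2.23 - 9.62*v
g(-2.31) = -30.33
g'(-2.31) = 24.45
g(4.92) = -104.97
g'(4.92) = -45.10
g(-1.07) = -7.40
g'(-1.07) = 12.52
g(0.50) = 0.40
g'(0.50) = -2.58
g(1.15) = -3.31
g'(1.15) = -8.83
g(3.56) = -52.53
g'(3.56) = -32.02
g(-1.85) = -20.10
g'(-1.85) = 20.03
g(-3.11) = -52.97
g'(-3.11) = 32.15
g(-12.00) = -718.91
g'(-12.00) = 117.67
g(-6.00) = -186.05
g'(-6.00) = 59.95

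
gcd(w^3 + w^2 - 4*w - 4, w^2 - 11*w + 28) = 1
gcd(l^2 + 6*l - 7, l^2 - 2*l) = 1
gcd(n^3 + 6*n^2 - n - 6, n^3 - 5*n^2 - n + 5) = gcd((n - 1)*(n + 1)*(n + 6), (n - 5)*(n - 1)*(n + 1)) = n^2 - 1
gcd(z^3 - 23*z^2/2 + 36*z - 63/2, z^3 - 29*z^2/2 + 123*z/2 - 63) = z^2 - 17*z/2 + 21/2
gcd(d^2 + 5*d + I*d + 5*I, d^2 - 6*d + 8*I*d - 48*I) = 1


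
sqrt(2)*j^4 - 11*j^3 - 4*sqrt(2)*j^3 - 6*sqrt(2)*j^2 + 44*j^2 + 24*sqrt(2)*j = j*(j - 4)*(j - 6*sqrt(2))*(sqrt(2)*j + 1)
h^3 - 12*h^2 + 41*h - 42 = (h - 7)*(h - 3)*(h - 2)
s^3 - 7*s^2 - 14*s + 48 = (s - 8)*(s - 2)*(s + 3)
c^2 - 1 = (c - 1)*(c + 1)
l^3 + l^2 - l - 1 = (l - 1)*(l + 1)^2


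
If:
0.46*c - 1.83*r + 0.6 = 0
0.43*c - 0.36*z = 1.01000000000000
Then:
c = 0.837209302325581*z + 2.34883720930233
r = 0.210446054136485*z + 0.918286948786377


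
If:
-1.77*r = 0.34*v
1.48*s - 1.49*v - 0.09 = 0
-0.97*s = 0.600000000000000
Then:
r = 0.13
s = -0.62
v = -0.67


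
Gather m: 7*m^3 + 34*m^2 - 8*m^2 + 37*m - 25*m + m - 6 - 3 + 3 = 7*m^3 + 26*m^2 + 13*m - 6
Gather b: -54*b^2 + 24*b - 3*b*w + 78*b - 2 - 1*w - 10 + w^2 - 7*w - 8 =-54*b^2 + b*(102 - 3*w) + w^2 - 8*w - 20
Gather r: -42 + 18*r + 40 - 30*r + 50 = 48 - 12*r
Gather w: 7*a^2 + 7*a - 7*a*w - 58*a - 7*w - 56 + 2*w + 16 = 7*a^2 - 51*a + w*(-7*a - 5) - 40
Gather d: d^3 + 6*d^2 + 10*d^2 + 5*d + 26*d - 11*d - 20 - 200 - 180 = d^3 + 16*d^2 + 20*d - 400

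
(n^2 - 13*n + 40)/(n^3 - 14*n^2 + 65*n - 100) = (n - 8)/(n^2 - 9*n + 20)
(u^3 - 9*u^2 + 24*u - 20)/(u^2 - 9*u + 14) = (u^2 - 7*u + 10)/(u - 7)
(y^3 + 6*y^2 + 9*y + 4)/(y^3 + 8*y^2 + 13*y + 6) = (y + 4)/(y + 6)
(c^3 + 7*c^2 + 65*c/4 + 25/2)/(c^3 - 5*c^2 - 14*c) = (c^2 + 5*c + 25/4)/(c*(c - 7))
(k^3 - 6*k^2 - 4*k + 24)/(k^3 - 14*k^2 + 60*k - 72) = (k + 2)/(k - 6)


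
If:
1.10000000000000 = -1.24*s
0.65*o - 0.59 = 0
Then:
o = 0.91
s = -0.89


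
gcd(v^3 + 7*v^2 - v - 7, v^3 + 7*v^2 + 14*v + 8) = v + 1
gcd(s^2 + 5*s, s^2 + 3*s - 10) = s + 5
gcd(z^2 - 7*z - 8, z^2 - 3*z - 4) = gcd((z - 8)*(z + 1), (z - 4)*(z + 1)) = z + 1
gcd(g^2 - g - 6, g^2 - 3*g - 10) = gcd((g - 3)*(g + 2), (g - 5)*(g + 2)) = g + 2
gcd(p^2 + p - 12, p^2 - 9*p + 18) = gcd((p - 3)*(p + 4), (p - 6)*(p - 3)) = p - 3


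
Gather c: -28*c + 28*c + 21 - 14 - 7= 0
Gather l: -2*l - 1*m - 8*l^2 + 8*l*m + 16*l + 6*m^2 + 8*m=-8*l^2 + l*(8*m + 14) + 6*m^2 + 7*m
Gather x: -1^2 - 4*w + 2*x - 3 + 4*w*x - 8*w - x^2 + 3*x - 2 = -12*w - x^2 + x*(4*w + 5) - 6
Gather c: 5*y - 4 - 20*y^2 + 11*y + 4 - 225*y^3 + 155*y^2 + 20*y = -225*y^3 + 135*y^2 + 36*y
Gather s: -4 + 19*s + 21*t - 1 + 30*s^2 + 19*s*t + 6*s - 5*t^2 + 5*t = 30*s^2 + s*(19*t + 25) - 5*t^2 + 26*t - 5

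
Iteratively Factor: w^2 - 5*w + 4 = (w - 4)*(w - 1)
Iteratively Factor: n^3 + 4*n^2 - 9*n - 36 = (n + 4)*(n^2 - 9) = (n + 3)*(n + 4)*(n - 3)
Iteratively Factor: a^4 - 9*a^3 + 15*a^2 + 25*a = (a - 5)*(a^3 - 4*a^2 - 5*a) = (a - 5)^2*(a^2 + a) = a*(a - 5)^2*(a + 1)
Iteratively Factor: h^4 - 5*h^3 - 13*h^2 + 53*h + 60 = (h - 4)*(h^3 - h^2 - 17*h - 15) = (h - 4)*(h + 1)*(h^2 - 2*h - 15) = (h - 4)*(h + 1)*(h + 3)*(h - 5)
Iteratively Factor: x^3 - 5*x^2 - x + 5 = (x + 1)*(x^2 - 6*x + 5) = (x - 5)*(x + 1)*(x - 1)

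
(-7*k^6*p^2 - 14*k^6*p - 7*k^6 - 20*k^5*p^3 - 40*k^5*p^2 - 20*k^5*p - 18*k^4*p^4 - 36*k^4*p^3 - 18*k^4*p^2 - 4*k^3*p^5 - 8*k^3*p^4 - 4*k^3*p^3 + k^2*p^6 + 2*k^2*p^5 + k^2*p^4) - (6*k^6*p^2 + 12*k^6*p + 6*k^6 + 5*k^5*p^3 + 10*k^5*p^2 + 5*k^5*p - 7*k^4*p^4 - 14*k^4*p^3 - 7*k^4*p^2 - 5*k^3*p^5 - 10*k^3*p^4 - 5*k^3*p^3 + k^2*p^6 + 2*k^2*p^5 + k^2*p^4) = -13*k^6*p^2 - 26*k^6*p - 13*k^6 - 25*k^5*p^3 - 50*k^5*p^2 - 25*k^5*p - 11*k^4*p^4 - 22*k^4*p^3 - 11*k^4*p^2 + k^3*p^5 + 2*k^3*p^4 + k^3*p^3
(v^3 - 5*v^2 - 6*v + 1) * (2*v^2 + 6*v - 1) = 2*v^5 - 4*v^4 - 43*v^3 - 29*v^2 + 12*v - 1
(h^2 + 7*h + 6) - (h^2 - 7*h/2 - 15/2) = 21*h/2 + 27/2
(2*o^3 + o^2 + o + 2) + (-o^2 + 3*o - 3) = 2*o^3 + 4*o - 1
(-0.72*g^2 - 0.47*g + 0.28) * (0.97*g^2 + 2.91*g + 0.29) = -0.6984*g^4 - 2.5511*g^3 - 1.3049*g^2 + 0.6785*g + 0.0812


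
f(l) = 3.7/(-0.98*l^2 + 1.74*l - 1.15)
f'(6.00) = 0.05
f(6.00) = -0.14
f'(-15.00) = -0.00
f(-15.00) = -0.01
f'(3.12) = 0.58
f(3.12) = -0.70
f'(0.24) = -7.55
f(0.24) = -4.69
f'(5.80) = 0.06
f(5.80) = -0.15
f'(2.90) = 0.77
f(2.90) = -0.85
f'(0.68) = -8.54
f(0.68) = -8.81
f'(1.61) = 6.63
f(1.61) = -4.16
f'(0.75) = -6.36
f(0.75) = -9.34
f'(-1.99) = -0.29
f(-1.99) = -0.44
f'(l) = 3.7*(1.96*l - 1.74)/(-0.98*l^2 + 1.74*l - 1.15)^2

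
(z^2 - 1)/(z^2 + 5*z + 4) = (z - 1)/(z + 4)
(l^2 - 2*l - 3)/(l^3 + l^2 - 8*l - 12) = (l + 1)/(l^2 + 4*l + 4)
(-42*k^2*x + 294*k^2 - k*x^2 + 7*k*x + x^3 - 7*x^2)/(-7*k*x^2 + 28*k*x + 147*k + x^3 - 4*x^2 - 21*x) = (6*k + x)/(x + 3)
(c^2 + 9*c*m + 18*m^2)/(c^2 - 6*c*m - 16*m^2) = (c^2 + 9*c*m + 18*m^2)/(c^2 - 6*c*m - 16*m^2)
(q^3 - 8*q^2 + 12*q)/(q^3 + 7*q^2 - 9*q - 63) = q*(q^2 - 8*q + 12)/(q^3 + 7*q^2 - 9*q - 63)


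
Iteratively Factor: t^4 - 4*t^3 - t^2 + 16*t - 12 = (t - 2)*(t^3 - 2*t^2 - 5*t + 6) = (t - 3)*(t - 2)*(t^2 + t - 2) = (t - 3)*(t - 2)*(t + 2)*(t - 1)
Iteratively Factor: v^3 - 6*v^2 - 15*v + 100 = (v - 5)*(v^2 - v - 20) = (v - 5)*(v + 4)*(v - 5)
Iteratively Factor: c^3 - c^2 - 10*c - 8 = (c - 4)*(c^2 + 3*c + 2) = (c - 4)*(c + 1)*(c + 2)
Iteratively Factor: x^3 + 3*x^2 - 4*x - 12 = (x + 3)*(x^2 - 4) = (x + 2)*(x + 3)*(x - 2)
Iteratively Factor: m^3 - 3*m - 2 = (m + 1)*(m^2 - m - 2) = (m + 1)^2*(m - 2)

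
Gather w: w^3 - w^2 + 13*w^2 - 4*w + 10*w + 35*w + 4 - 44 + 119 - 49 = w^3 + 12*w^2 + 41*w + 30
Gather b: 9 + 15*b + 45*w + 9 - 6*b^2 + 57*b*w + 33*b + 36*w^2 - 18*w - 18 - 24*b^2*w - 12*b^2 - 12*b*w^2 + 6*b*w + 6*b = b^2*(-24*w - 18) + b*(-12*w^2 + 63*w + 54) + 36*w^2 + 27*w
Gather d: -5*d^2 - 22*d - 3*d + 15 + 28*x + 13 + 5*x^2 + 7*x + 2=-5*d^2 - 25*d + 5*x^2 + 35*x + 30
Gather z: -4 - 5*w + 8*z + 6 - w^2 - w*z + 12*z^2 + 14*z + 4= -w^2 - 5*w + 12*z^2 + z*(22 - w) + 6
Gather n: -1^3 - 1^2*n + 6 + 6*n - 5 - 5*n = 0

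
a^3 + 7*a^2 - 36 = (a - 2)*(a + 3)*(a + 6)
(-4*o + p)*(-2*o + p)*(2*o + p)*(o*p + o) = 16*o^4*p + 16*o^4 - 4*o^3*p^2 - 4*o^3*p - 4*o^2*p^3 - 4*o^2*p^2 + o*p^4 + o*p^3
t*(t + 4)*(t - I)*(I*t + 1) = I*t^4 + 2*t^3 + 4*I*t^3 + 8*t^2 - I*t^2 - 4*I*t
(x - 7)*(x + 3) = x^2 - 4*x - 21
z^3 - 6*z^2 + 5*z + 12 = (z - 4)*(z - 3)*(z + 1)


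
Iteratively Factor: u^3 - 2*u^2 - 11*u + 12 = (u + 3)*(u^2 - 5*u + 4) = (u - 4)*(u + 3)*(u - 1)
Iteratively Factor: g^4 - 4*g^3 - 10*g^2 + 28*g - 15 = (g - 5)*(g^3 + g^2 - 5*g + 3) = (g - 5)*(g + 3)*(g^2 - 2*g + 1) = (g - 5)*(g - 1)*(g + 3)*(g - 1)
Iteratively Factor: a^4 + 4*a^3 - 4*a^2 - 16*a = (a - 2)*(a^3 + 6*a^2 + 8*a) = a*(a - 2)*(a^2 + 6*a + 8) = a*(a - 2)*(a + 4)*(a + 2)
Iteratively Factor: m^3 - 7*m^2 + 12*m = (m)*(m^2 - 7*m + 12) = m*(m - 3)*(m - 4)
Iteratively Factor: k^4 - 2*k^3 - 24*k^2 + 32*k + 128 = (k - 4)*(k^3 + 2*k^2 - 16*k - 32) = (k - 4)*(k + 2)*(k^2 - 16) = (k - 4)*(k + 2)*(k + 4)*(k - 4)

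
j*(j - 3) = j^2 - 3*j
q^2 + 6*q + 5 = (q + 1)*(q + 5)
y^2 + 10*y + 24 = (y + 4)*(y + 6)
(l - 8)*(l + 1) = l^2 - 7*l - 8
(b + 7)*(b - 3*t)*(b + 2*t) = b^3 - b^2*t + 7*b^2 - 6*b*t^2 - 7*b*t - 42*t^2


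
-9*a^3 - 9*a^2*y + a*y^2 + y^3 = (-3*a + y)*(a + y)*(3*a + y)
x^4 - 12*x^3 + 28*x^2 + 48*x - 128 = (x - 8)*(x - 4)*(x - 2)*(x + 2)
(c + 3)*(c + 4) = c^2 + 7*c + 12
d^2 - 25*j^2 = (d - 5*j)*(d + 5*j)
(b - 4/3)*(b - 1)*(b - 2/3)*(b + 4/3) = b^4 - 5*b^3/3 - 10*b^2/9 + 80*b/27 - 32/27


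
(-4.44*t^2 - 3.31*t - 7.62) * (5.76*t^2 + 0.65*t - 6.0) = -25.5744*t^4 - 21.9516*t^3 - 19.4027*t^2 + 14.907*t + 45.72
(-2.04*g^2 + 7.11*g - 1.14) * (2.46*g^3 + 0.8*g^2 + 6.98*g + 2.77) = -5.0184*g^5 + 15.8586*g^4 - 11.3556*g^3 + 43.065*g^2 + 11.7375*g - 3.1578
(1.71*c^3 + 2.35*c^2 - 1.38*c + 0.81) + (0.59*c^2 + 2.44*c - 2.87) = 1.71*c^3 + 2.94*c^2 + 1.06*c - 2.06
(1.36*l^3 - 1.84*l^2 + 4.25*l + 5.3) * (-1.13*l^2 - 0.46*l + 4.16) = -1.5368*l^5 + 1.4536*l^4 + 1.7015*l^3 - 15.5984*l^2 + 15.242*l + 22.048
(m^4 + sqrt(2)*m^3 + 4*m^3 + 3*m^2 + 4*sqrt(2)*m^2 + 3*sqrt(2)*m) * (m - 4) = m^5 + sqrt(2)*m^4 - 13*m^3 - 13*sqrt(2)*m^2 - 12*m^2 - 12*sqrt(2)*m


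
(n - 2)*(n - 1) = n^2 - 3*n + 2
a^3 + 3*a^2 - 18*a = a*(a - 3)*(a + 6)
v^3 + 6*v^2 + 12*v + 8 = (v + 2)^3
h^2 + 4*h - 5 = (h - 1)*(h + 5)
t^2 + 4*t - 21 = (t - 3)*(t + 7)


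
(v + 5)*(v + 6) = v^2 + 11*v + 30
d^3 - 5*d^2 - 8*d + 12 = (d - 6)*(d - 1)*(d + 2)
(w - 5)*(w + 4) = w^2 - w - 20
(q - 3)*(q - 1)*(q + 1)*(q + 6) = q^4 + 3*q^3 - 19*q^2 - 3*q + 18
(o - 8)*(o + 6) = o^2 - 2*o - 48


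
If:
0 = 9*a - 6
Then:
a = 2/3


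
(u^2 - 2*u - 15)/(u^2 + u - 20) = (u^2 - 2*u - 15)/(u^2 + u - 20)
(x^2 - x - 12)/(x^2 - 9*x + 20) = (x + 3)/(x - 5)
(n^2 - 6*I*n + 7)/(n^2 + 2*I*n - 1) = (n - 7*I)/(n + I)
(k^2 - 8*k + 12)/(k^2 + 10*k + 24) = (k^2 - 8*k + 12)/(k^2 + 10*k + 24)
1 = 1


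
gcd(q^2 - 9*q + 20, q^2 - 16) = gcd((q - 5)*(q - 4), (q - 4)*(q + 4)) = q - 4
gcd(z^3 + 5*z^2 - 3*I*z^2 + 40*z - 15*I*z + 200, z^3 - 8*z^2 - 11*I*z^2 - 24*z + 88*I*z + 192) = z - 8*I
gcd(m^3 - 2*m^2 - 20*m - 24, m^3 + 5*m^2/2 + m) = m + 2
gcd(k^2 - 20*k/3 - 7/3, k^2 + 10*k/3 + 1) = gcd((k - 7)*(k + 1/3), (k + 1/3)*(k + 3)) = k + 1/3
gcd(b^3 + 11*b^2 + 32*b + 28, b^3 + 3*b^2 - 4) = b^2 + 4*b + 4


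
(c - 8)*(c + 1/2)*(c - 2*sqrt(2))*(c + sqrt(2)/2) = c^4 - 15*c^3/2 - 3*sqrt(2)*c^3/2 - 6*c^2 + 45*sqrt(2)*c^2/4 + 6*sqrt(2)*c + 15*c + 8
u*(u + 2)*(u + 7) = u^3 + 9*u^2 + 14*u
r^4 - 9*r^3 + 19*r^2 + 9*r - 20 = (r - 5)*(r - 4)*(r - 1)*(r + 1)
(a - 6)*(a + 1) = a^2 - 5*a - 6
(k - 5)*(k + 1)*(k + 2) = k^3 - 2*k^2 - 13*k - 10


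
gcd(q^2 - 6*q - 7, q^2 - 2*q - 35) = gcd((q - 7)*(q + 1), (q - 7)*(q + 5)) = q - 7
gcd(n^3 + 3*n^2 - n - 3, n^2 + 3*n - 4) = n - 1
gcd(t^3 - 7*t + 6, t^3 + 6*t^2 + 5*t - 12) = t^2 + 2*t - 3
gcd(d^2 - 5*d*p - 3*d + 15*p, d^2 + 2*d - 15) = d - 3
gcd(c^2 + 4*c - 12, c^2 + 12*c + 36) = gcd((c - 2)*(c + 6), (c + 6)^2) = c + 6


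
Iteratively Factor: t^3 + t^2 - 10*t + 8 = (t + 4)*(t^2 - 3*t + 2) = (t - 2)*(t + 4)*(t - 1)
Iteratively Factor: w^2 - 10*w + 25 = (w - 5)*(w - 5)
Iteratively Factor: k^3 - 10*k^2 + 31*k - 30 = (k - 5)*(k^2 - 5*k + 6) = (k - 5)*(k - 3)*(k - 2)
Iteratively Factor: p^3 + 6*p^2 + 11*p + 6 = (p + 1)*(p^2 + 5*p + 6) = (p + 1)*(p + 2)*(p + 3)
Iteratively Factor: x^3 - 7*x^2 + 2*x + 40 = (x + 2)*(x^2 - 9*x + 20) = (x - 4)*(x + 2)*(x - 5)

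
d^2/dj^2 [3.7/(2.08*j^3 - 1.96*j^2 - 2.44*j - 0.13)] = ((14.504 - 46.176*j)*(-2.08*j^3 + 1.96*j^2 + 2.44*j + 0.13) - 3.7*(-12.48*j^2 + 7.84*j + 4.88)*(-6.24*j^2 + 3.92*j + 2.44))/(-2.08*j^3 + 1.96*j^2 + 2.44*j + 0.13)^3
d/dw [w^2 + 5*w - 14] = 2*w + 5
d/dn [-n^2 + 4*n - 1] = 4 - 2*n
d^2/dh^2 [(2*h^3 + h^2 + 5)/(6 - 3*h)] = 2*(-2*h^3 + 12*h^2 - 24*h - 9)/(3*(h^3 - 6*h^2 + 12*h - 8))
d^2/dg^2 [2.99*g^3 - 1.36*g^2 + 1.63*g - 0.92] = 17.94*g - 2.72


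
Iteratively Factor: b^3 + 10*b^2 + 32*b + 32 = (b + 2)*(b^2 + 8*b + 16) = (b + 2)*(b + 4)*(b + 4)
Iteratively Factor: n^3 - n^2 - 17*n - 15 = (n + 3)*(n^2 - 4*n - 5) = (n - 5)*(n + 3)*(n + 1)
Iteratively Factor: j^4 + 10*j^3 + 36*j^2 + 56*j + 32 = (j + 2)*(j^3 + 8*j^2 + 20*j + 16) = (j + 2)^2*(j^2 + 6*j + 8) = (j + 2)^3*(j + 4)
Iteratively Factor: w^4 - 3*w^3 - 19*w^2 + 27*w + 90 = (w + 3)*(w^3 - 6*w^2 - w + 30) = (w - 3)*(w + 3)*(w^2 - 3*w - 10) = (w - 5)*(w - 3)*(w + 3)*(w + 2)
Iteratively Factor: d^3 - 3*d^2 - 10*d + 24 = (d - 4)*(d^2 + d - 6) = (d - 4)*(d + 3)*(d - 2)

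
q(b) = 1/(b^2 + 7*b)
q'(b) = (-2*b - 7)/(b^2 + 7*b)^2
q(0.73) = 0.18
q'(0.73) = -0.27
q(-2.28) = -0.09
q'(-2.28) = -0.02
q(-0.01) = -14.31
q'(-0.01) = -1428.57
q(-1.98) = -0.10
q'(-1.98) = -0.03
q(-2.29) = -0.09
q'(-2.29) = -0.02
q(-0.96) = -0.17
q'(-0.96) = -0.15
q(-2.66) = -0.09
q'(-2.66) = -0.01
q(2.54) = 0.04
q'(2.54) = -0.02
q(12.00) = 0.00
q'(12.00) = 0.00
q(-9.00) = 0.06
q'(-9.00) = 0.03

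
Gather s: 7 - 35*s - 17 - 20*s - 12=-55*s - 22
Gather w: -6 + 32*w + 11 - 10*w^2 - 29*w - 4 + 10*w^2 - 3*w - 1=0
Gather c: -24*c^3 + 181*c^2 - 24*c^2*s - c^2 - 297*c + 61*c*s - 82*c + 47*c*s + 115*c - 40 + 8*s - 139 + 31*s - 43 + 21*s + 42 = -24*c^3 + c^2*(180 - 24*s) + c*(108*s - 264) + 60*s - 180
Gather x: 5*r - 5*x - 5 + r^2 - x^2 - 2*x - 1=r^2 + 5*r - x^2 - 7*x - 6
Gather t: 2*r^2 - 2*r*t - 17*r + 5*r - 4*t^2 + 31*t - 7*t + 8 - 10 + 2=2*r^2 - 12*r - 4*t^2 + t*(24 - 2*r)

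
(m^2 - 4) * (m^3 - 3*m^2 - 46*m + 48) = m^5 - 3*m^4 - 50*m^3 + 60*m^2 + 184*m - 192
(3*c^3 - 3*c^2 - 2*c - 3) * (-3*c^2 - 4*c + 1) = -9*c^5 - 3*c^4 + 21*c^3 + 14*c^2 + 10*c - 3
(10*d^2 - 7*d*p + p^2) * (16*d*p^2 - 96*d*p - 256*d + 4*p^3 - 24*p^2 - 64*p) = 160*d^3*p^2 - 960*d^3*p - 2560*d^3 - 72*d^2*p^3 + 432*d^2*p^2 + 1152*d^2*p - 12*d*p^4 + 72*d*p^3 + 192*d*p^2 + 4*p^5 - 24*p^4 - 64*p^3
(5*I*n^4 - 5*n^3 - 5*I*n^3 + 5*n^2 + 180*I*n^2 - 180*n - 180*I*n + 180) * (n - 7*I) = 5*I*n^5 + 30*n^4 - 5*I*n^4 - 30*n^3 + 215*I*n^3 + 1080*n^2 - 215*I*n^2 - 1080*n + 1260*I*n - 1260*I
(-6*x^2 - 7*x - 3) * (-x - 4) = 6*x^3 + 31*x^2 + 31*x + 12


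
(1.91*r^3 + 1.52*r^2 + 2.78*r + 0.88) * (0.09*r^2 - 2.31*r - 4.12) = 0.1719*r^5 - 4.2753*r^4 - 11.1302*r^3 - 12.605*r^2 - 13.4864*r - 3.6256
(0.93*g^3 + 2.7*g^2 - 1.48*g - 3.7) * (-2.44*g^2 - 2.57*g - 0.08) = -2.2692*g^5 - 8.9781*g^4 - 3.4022*g^3 + 12.6156*g^2 + 9.6274*g + 0.296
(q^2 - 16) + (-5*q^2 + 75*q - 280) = -4*q^2 + 75*q - 296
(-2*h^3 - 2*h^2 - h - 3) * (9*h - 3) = -18*h^4 - 12*h^3 - 3*h^2 - 24*h + 9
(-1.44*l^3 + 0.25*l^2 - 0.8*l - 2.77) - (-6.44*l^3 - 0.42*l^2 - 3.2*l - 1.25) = 5.0*l^3 + 0.67*l^2 + 2.4*l - 1.52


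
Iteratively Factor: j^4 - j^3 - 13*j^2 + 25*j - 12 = (j - 1)*(j^3 - 13*j + 12) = (j - 1)^2*(j^2 + j - 12) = (j - 1)^2*(j + 4)*(j - 3)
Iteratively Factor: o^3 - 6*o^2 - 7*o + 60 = (o - 4)*(o^2 - 2*o - 15) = (o - 5)*(o - 4)*(o + 3)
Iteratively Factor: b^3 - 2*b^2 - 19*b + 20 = (b - 5)*(b^2 + 3*b - 4) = (b - 5)*(b + 4)*(b - 1)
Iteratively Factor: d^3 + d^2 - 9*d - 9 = (d + 1)*(d^2 - 9) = (d + 1)*(d + 3)*(d - 3)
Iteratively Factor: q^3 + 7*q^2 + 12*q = (q + 4)*(q^2 + 3*q) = q*(q + 4)*(q + 3)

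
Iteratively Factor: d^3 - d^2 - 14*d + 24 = (d - 2)*(d^2 + d - 12) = (d - 2)*(d + 4)*(d - 3)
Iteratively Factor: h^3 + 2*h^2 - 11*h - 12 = (h - 3)*(h^2 + 5*h + 4) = (h - 3)*(h + 4)*(h + 1)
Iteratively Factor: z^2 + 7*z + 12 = (z + 3)*(z + 4)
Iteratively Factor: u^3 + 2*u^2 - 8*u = (u)*(u^2 + 2*u - 8) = u*(u + 4)*(u - 2)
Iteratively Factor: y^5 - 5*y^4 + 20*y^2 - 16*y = (y)*(y^4 - 5*y^3 + 20*y - 16) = y*(y - 1)*(y^3 - 4*y^2 - 4*y + 16) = y*(y - 4)*(y - 1)*(y^2 - 4) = y*(y - 4)*(y - 1)*(y + 2)*(y - 2)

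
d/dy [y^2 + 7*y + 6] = 2*y + 7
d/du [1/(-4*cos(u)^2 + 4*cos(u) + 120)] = (1 - 2*cos(u))*sin(u)/(4*(sin(u)^2 + cos(u) + 29)^2)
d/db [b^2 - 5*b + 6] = 2*b - 5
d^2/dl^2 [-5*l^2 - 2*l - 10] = -10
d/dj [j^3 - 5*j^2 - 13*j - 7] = 3*j^2 - 10*j - 13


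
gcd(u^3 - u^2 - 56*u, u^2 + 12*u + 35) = u + 7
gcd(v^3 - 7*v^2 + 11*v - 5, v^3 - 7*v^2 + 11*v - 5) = v^3 - 7*v^2 + 11*v - 5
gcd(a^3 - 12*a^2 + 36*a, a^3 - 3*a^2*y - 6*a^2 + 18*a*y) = a^2 - 6*a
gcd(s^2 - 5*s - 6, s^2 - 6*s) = s - 6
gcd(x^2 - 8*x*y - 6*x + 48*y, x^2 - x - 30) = x - 6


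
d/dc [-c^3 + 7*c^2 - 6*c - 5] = -3*c^2 + 14*c - 6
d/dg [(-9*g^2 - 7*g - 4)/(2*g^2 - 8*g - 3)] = (86*g^2 + 70*g - 11)/(4*g^4 - 32*g^3 + 52*g^2 + 48*g + 9)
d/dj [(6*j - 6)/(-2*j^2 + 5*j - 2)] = 6*(2*j^2 - 4*j + 3)/(4*j^4 - 20*j^3 + 33*j^2 - 20*j + 4)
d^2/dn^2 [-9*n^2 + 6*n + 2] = -18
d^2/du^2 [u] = 0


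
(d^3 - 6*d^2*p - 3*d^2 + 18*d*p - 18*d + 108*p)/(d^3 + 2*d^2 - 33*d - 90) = (d - 6*p)/(d + 5)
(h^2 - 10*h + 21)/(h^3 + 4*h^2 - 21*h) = (h - 7)/(h*(h + 7))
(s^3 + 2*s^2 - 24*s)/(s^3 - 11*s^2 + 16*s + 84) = s*(s^2 + 2*s - 24)/(s^3 - 11*s^2 + 16*s + 84)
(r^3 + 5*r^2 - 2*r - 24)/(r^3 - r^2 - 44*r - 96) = (r - 2)/(r - 8)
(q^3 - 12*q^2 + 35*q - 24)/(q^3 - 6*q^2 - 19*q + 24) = (q - 3)/(q + 3)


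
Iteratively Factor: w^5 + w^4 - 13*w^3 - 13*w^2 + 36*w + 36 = (w + 3)*(w^4 - 2*w^3 - 7*w^2 + 8*w + 12) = (w + 1)*(w + 3)*(w^3 - 3*w^2 - 4*w + 12) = (w + 1)*(w + 2)*(w + 3)*(w^2 - 5*w + 6) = (w - 3)*(w + 1)*(w + 2)*(w + 3)*(w - 2)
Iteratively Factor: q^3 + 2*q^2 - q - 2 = (q + 1)*(q^2 + q - 2) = (q + 1)*(q + 2)*(q - 1)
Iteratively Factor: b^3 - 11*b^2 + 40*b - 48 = (b - 4)*(b^2 - 7*b + 12) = (b - 4)*(b - 3)*(b - 4)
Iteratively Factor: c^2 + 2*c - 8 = (c - 2)*(c + 4)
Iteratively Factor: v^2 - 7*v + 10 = (v - 2)*(v - 5)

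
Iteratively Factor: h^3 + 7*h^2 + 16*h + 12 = (h + 2)*(h^2 + 5*h + 6) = (h + 2)*(h + 3)*(h + 2)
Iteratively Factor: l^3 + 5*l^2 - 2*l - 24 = (l + 4)*(l^2 + l - 6) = (l + 3)*(l + 4)*(l - 2)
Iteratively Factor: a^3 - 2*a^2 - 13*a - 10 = (a + 2)*(a^2 - 4*a - 5) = (a - 5)*(a + 2)*(a + 1)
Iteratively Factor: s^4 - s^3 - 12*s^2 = (s)*(s^3 - s^2 - 12*s) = s^2*(s^2 - s - 12) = s^2*(s - 4)*(s + 3)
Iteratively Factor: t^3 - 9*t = (t)*(t^2 - 9) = t*(t - 3)*(t + 3)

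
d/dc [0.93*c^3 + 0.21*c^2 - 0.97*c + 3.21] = 2.79*c^2 + 0.42*c - 0.97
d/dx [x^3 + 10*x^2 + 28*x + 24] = 3*x^2 + 20*x + 28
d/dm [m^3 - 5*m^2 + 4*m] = 3*m^2 - 10*m + 4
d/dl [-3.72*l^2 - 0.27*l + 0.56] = -7.44*l - 0.27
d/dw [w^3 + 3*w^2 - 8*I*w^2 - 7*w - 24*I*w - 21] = 3*w^2 + w*(6 - 16*I) - 7 - 24*I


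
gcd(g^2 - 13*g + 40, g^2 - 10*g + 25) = g - 5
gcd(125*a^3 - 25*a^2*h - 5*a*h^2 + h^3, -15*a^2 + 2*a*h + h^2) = 5*a + h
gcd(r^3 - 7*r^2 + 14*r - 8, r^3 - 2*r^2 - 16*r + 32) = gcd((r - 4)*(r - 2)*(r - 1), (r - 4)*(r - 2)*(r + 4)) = r^2 - 6*r + 8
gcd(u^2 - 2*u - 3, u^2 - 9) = u - 3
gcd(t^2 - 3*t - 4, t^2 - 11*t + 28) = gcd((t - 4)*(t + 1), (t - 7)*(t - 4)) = t - 4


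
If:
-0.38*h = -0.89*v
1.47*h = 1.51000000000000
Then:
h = 1.03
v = 0.44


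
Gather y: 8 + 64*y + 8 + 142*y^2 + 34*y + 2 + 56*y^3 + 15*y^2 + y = 56*y^3 + 157*y^2 + 99*y + 18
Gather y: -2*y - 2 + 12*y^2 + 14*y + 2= 12*y^2 + 12*y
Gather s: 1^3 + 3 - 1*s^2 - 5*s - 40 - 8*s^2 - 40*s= -9*s^2 - 45*s - 36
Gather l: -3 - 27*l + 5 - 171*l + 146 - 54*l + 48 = 196 - 252*l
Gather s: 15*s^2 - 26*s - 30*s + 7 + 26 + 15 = 15*s^2 - 56*s + 48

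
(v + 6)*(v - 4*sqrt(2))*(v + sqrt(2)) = v^3 - 3*sqrt(2)*v^2 + 6*v^2 - 18*sqrt(2)*v - 8*v - 48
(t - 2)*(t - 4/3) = t^2 - 10*t/3 + 8/3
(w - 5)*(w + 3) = w^2 - 2*w - 15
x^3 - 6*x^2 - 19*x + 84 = (x - 7)*(x - 3)*(x + 4)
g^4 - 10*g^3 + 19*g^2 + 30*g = g*(g - 6)*(g - 5)*(g + 1)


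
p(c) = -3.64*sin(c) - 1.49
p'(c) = -3.64*cos(c)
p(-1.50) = 2.14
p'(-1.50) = -0.26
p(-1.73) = 2.10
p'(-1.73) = 0.58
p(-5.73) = -3.40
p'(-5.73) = -3.10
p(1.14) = -4.80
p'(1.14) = -1.52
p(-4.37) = -4.92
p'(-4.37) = 1.22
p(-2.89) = -0.58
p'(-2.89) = 3.53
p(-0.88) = 1.32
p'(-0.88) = -2.32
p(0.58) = -3.48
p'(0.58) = -3.04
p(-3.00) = -0.98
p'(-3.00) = 3.60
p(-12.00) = -3.44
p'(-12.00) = -3.07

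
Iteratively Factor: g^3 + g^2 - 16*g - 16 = (g - 4)*(g^2 + 5*g + 4) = (g - 4)*(g + 1)*(g + 4)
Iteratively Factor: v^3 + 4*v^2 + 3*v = (v + 1)*(v^2 + 3*v) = v*(v + 1)*(v + 3)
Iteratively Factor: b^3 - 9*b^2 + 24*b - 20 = (b - 2)*(b^2 - 7*b + 10) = (b - 2)^2*(b - 5)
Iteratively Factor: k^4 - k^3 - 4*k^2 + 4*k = (k - 2)*(k^3 + k^2 - 2*k) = k*(k - 2)*(k^2 + k - 2) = k*(k - 2)*(k - 1)*(k + 2)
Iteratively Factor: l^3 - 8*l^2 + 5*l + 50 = (l - 5)*(l^2 - 3*l - 10) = (l - 5)^2*(l + 2)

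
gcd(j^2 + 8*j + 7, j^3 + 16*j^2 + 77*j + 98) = j + 7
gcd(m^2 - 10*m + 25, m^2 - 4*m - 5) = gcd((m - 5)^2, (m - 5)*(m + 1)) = m - 5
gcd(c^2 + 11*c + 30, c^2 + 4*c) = 1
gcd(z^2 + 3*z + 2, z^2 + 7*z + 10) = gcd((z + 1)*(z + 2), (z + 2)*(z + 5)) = z + 2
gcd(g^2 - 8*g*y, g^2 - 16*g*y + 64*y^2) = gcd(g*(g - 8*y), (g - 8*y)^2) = -g + 8*y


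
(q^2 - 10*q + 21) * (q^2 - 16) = q^4 - 10*q^3 + 5*q^2 + 160*q - 336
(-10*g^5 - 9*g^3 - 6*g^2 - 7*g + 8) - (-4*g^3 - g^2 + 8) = -10*g^5 - 5*g^3 - 5*g^2 - 7*g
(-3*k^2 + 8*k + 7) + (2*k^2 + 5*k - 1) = -k^2 + 13*k + 6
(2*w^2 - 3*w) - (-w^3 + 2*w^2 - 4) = w^3 - 3*w + 4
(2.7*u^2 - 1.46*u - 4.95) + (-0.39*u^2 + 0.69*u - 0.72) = 2.31*u^2 - 0.77*u - 5.67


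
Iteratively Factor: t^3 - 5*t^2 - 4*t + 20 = (t + 2)*(t^2 - 7*t + 10) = (t - 5)*(t + 2)*(t - 2)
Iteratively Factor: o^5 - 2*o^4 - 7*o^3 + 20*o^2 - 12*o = (o - 2)*(o^4 - 7*o^2 + 6*o) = (o - 2)*(o + 3)*(o^3 - 3*o^2 + 2*o) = (o - 2)^2*(o + 3)*(o^2 - o) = (o - 2)^2*(o - 1)*(o + 3)*(o)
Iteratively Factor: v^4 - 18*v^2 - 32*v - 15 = (v + 3)*(v^3 - 3*v^2 - 9*v - 5) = (v + 1)*(v + 3)*(v^2 - 4*v - 5) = (v + 1)^2*(v + 3)*(v - 5)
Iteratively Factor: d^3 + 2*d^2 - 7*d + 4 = (d - 1)*(d^2 + 3*d - 4) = (d - 1)^2*(d + 4)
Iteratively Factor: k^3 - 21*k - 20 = (k - 5)*(k^2 + 5*k + 4) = (k - 5)*(k + 1)*(k + 4)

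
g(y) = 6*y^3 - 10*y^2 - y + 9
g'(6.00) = 527.00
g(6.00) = 939.00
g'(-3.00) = 221.00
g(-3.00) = -240.00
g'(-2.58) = 170.42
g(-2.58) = -158.03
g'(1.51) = 9.84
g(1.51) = 5.35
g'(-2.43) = 153.89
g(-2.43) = -133.71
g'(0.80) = -5.48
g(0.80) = 4.87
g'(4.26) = 240.46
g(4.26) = 287.12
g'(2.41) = 55.35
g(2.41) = 32.49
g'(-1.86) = 98.47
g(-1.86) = -62.35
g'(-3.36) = 269.41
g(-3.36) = -328.13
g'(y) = 18*y^2 - 20*y - 1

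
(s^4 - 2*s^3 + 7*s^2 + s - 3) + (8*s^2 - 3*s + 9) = s^4 - 2*s^3 + 15*s^2 - 2*s + 6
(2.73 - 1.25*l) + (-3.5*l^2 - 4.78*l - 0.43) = -3.5*l^2 - 6.03*l + 2.3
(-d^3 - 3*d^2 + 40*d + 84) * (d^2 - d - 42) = -d^5 - 2*d^4 + 85*d^3 + 170*d^2 - 1764*d - 3528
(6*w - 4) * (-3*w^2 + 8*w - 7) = -18*w^3 + 60*w^2 - 74*w + 28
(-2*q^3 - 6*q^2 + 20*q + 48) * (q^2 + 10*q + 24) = -2*q^5 - 26*q^4 - 88*q^3 + 104*q^2 + 960*q + 1152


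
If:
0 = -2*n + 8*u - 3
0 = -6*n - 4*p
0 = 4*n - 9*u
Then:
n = 27/14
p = -81/28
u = 6/7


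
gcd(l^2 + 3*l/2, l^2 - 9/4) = l + 3/2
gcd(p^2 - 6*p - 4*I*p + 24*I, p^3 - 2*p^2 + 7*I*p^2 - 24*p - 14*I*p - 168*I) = p - 6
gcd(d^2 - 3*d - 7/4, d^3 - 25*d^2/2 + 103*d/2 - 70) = d - 7/2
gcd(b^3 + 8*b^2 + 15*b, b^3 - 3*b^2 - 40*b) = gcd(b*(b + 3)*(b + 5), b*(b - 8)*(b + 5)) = b^2 + 5*b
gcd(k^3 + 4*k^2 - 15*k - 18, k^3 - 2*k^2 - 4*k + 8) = 1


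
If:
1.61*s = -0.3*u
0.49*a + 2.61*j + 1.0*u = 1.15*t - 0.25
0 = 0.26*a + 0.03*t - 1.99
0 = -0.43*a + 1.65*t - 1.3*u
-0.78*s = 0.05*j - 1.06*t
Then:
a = 7.62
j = -0.57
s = 0.41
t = 0.27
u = -2.18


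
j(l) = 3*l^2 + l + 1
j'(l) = 6*l + 1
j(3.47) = 40.59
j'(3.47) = 21.82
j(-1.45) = 5.86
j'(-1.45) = -7.70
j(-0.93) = 2.66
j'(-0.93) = -4.58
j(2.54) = 22.89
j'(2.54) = 16.24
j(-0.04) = 0.96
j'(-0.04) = 0.76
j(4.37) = 62.66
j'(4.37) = 27.22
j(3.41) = 39.29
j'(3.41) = 21.46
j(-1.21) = 4.18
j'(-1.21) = -6.26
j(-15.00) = 661.00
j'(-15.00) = -89.00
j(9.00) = 253.00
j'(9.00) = 55.00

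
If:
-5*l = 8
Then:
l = -8/5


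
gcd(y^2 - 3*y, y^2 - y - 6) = y - 3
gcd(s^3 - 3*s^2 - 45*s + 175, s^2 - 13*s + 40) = s - 5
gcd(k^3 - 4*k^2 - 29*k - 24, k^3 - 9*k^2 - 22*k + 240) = k - 8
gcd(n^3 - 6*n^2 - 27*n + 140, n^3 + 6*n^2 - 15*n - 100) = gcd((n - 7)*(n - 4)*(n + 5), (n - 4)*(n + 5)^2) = n^2 + n - 20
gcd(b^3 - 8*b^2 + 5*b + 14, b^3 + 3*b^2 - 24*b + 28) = b - 2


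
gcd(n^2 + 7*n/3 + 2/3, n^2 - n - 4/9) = n + 1/3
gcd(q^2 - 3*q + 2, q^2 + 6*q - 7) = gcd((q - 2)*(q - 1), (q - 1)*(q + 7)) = q - 1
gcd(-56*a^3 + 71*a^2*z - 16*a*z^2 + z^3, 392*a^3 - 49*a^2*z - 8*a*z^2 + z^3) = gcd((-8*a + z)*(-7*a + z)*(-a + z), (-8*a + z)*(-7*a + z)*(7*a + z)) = 56*a^2 - 15*a*z + z^2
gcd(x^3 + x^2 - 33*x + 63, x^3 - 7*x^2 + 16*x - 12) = x - 3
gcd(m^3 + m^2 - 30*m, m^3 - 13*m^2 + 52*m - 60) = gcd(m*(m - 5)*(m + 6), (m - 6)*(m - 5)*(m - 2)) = m - 5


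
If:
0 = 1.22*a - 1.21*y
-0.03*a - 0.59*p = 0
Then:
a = 0.991803278688525*y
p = -0.0504306751875521*y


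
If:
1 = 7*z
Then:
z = 1/7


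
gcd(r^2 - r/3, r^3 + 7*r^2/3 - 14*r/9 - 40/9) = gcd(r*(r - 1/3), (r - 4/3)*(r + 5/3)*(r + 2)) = 1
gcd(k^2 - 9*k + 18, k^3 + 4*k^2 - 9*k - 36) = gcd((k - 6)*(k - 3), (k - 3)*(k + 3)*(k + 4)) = k - 3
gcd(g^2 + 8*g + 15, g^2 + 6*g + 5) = g + 5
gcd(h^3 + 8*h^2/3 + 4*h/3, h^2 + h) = h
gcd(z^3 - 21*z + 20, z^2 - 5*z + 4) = z^2 - 5*z + 4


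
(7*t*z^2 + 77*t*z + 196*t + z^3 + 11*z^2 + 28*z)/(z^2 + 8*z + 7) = (7*t*z + 28*t + z^2 + 4*z)/(z + 1)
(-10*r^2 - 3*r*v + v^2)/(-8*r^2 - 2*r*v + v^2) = (5*r - v)/(4*r - v)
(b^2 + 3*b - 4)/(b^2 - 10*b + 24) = (b^2 + 3*b - 4)/(b^2 - 10*b + 24)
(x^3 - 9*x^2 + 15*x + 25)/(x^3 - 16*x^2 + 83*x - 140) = (x^2 - 4*x - 5)/(x^2 - 11*x + 28)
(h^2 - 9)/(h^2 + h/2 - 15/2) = 2*(h - 3)/(2*h - 5)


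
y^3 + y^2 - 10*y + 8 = (y - 2)*(y - 1)*(y + 4)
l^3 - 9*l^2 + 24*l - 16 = (l - 4)^2*(l - 1)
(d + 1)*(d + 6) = d^2 + 7*d + 6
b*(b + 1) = b^2 + b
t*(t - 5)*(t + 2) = t^3 - 3*t^2 - 10*t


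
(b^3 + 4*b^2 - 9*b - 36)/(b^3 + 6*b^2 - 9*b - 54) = (b + 4)/(b + 6)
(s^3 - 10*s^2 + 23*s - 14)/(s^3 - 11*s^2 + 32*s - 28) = (s - 1)/(s - 2)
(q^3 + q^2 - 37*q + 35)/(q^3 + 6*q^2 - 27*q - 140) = (q - 1)/(q + 4)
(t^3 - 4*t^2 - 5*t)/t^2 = t - 4 - 5/t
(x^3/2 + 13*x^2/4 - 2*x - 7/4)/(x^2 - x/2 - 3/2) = (-2*x^3 - 13*x^2 + 8*x + 7)/(2*(-2*x^2 + x + 3))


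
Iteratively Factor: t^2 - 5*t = (t - 5)*(t)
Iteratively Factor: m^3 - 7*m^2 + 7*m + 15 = (m - 5)*(m^2 - 2*m - 3) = (m - 5)*(m + 1)*(m - 3)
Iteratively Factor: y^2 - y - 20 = (y + 4)*(y - 5)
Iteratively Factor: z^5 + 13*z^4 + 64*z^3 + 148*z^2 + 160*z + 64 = (z + 2)*(z^4 + 11*z^3 + 42*z^2 + 64*z + 32) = (z + 2)*(z + 4)*(z^3 + 7*z^2 + 14*z + 8) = (z + 2)*(z + 4)^2*(z^2 + 3*z + 2) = (z + 1)*(z + 2)*(z + 4)^2*(z + 2)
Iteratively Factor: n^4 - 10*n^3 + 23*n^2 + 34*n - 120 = (n + 2)*(n^3 - 12*n^2 + 47*n - 60) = (n - 4)*(n + 2)*(n^2 - 8*n + 15) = (n - 4)*(n - 3)*(n + 2)*(n - 5)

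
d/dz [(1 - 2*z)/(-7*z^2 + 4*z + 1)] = 2*(-7*z^2 + 7*z - 3)/(49*z^4 - 56*z^3 + 2*z^2 + 8*z + 1)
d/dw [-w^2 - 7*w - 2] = -2*w - 7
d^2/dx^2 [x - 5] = 0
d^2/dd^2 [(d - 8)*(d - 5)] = 2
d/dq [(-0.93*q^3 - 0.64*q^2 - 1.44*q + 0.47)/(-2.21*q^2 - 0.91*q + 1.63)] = (2.0553*q^4 + 1.6926*q^3 - 7.1477*q^2 - 0.0089999999999999*q - 1.9195)/(4.8841*q^4 + 4.0222*q^3 - 6.3765*q^2 - 2.9666*q + 2.6569)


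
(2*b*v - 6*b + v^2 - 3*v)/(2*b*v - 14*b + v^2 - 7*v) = (v - 3)/(v - 7)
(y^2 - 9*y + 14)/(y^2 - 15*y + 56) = (y - 2)/(y - 8)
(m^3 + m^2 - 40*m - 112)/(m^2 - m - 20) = (m^2 - 3*m - 28)/(m - 5)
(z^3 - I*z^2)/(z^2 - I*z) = z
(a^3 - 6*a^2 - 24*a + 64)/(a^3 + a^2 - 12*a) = (a^2 - 10*a + 16)/(a*(a - 3))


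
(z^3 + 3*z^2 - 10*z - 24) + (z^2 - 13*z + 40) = z^3 + 4*z^2 - 23*z + 16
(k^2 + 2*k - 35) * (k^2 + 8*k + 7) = k^4 + 10*k^3 - 12*k^2 - 266*k - 245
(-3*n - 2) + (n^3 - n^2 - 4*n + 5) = n^3 - n^2 - 7*n + 3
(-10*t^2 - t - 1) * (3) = -30*t^2 - 3*t - 3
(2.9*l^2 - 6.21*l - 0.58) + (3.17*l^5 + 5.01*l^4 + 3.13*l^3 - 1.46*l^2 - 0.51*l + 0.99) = 3.17*l^5 + 5.01*l^4 + 3.13*l^3 + 1.44*l^2 - 6.72*l + 0.41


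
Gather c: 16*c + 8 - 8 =16*c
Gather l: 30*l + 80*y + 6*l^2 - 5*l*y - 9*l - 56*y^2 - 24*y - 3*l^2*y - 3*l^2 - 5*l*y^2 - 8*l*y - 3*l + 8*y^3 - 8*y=l^2*(3 - 3*y) + l*(-5*y^2 - 13*y + 18) + 8*y^3 - 56*y^2 + 48*y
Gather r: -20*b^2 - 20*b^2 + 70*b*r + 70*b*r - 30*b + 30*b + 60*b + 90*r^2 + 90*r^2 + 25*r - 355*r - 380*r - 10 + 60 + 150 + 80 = -40*b^2 + 60*b + 180*r^2 + r*(140*b - 710) + 280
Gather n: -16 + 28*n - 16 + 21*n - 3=49*n - 35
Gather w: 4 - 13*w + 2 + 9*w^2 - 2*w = 9*w^2 - 15*w + 6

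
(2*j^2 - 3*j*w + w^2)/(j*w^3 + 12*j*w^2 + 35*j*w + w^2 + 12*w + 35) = (2*j^2 - 3*j*w + w^2)/(j*w^3 + 12*j*w^2 + 35*j*w + w^2 + 12*w + 35)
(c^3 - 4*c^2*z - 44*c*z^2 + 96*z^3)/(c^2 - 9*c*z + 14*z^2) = (-c^2 + 2*c*z + 48*z^2)/(-c + 7*z)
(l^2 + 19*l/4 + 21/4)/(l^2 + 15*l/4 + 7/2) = (l + 3)/(l + 2)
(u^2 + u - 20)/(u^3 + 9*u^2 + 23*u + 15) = (u - 4)/(u^2 + 4*u + 3)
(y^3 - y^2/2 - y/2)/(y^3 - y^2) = (y + 1/2)/y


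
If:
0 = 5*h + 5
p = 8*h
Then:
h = -1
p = -8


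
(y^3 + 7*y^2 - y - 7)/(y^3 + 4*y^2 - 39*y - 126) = (y^2 - 1)/(y^2 - 3*y - 18)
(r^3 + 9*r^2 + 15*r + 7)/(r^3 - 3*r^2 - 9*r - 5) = (r + 7)/(r - 5)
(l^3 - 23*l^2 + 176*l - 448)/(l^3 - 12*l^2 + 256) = (l - 7)/(l + 4)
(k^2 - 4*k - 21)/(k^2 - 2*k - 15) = (k - 7)/(k - 5)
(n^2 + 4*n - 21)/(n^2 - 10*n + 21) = (n + 7)/(n - 7)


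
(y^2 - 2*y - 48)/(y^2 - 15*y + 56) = (y + 6)/(y - 7)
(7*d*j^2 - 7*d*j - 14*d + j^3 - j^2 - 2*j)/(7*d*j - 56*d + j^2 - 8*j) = (j^2 - j - 2)/(j - 8)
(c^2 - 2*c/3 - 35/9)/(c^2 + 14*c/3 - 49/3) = (c + 5/3)/(c + 7)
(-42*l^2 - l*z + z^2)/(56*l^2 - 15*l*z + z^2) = (6*l + z)/(-8*l + z)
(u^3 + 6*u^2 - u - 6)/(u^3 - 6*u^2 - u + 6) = (u + 6)/(u - 6)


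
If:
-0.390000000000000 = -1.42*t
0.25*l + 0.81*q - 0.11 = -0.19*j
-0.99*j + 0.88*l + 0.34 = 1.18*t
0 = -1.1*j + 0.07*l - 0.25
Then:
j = -0.25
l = -0.29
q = 0.28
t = 0.27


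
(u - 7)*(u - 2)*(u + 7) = u^3 - 2*u^2 - 49*u + 98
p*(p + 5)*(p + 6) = p^3 + 11*p^2 + 30*p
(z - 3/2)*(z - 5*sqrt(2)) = z^2 - 5*sqrt(2)*z - 3*z/2 + 15*sqrt(2)/2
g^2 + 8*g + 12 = (g + 2)*(g + 6)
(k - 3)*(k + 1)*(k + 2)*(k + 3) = k^4 + 3*k^3 - 7*k^2 - 27*k - 18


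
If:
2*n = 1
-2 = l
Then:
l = -2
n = 1/2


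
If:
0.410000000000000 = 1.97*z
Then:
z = 0.21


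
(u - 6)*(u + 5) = u^2 - u - 30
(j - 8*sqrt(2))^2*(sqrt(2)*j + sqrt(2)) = sqrt(2)*j^3 - 32*j^2 + sqrt(2)*j^2 - 32*j + 128*sqrt(2)*j + 128*sqrt(2)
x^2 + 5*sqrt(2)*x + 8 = (x + sqrt(2))*(x + 4*sqrt(2))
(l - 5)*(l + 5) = l^2 - 25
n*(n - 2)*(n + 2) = n^3 - 4*n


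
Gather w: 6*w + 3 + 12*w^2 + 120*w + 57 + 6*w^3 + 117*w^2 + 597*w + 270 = 6*w^3 + 129*w^2 + 723*w + 330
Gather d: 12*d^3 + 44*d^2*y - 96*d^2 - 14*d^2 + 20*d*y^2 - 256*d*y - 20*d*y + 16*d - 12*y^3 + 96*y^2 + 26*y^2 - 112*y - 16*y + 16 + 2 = 12*d^3 + d^2*(44*y - 110) + d*(20*y^2 - 276*y + 16) - 12*y^3 + 122*y^2 - 128*y + 18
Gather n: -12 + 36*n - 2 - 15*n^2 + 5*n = -15*n^2 + 41*n - 14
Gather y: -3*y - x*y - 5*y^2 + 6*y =-5*y^2 + y*(3 - x)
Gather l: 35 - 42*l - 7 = 28 - 42*l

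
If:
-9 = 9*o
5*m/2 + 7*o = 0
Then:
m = 14/5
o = -1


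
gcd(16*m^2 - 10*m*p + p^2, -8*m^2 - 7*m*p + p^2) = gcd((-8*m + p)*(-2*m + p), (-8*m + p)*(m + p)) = -8*m + p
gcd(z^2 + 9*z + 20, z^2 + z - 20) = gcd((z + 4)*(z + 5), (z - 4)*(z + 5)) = z + 5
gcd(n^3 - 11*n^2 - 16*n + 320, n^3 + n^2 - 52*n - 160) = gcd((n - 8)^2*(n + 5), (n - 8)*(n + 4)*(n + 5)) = n^2 - 3*n - 40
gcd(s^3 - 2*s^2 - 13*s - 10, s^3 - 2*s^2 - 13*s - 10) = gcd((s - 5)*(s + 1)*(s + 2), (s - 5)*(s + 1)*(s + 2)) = s^3 - 2*s^2 - 13*s - 10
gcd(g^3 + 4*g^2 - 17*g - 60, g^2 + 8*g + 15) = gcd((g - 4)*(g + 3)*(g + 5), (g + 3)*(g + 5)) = g^2 + 8*g + 15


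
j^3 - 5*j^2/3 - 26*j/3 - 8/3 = (j - 4)*(j + 1/3)*(j + 2)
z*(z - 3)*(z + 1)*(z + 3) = z^4 + z^3 - 9*z^2 - 9*z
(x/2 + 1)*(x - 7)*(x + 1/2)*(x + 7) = x^4/2 + 5*x^3/4 - 24*x^2 - 245*x/4 - 49/2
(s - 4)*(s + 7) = s^2 + 3*s - 28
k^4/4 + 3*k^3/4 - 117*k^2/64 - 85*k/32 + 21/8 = (k/4 + 1)*(k - 2)*(k - 3/4)*(k + 7/4)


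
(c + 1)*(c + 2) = c^2 + 3*c + 2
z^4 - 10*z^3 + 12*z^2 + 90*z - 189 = (z - 7)*(z - 3)^2*(z + 3)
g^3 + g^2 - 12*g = g*(g - 3)*(g + 4)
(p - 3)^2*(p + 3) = p^3 - 3*p^2 - 9*p + 27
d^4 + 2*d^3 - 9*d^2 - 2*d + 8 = (d - 2)*(d - 1)*(d + 1)*(d + 4)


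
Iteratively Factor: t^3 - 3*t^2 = (t - 3)*(t^2) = t*(t - 3)*(t)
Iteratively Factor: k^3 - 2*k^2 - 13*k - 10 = (k + 2)*(k^2 - 4*k - 5) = (k + 1)*(k + 2)*(k - 5)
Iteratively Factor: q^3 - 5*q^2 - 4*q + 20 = (q - 2)*(q^2 - 3*q - 10) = (q - 2)*(q + 2)*(q - 5)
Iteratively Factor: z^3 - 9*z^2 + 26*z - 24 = (z - 4)*(z^2 - 5*z + 6) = (z - 4)*(z - 2)*(z - 3)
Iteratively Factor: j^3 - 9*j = (j - 3)*(j^2 + 3*j) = (j - 3)*(j + 3)*(j)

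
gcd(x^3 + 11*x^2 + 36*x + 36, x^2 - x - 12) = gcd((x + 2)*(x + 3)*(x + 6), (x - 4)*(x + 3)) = x + 3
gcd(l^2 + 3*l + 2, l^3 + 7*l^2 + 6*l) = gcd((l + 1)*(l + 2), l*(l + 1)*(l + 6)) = l + 1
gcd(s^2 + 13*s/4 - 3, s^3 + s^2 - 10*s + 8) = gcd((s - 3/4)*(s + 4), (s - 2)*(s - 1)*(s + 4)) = s + 4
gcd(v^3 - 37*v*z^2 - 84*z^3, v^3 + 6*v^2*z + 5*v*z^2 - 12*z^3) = v^2 + 7*v*z + 12*z^2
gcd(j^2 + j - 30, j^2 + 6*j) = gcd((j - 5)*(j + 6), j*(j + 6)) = j + 6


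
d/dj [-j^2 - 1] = -2*j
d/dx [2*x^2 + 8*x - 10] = 4*x + 8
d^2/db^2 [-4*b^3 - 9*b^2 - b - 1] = -24*b - 18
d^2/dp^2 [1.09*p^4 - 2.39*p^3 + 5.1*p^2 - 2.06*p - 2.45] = 13.08*p^2 - 14.34*p + 10.2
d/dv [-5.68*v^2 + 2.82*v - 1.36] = 2.82 - 11.36*v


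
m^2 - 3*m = m*(m - 3)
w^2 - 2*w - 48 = (w - 8)*(w + 6)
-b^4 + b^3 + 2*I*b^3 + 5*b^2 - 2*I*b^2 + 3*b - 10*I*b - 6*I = (b - 3)*(b - 2*I)*(-I*b - I)^2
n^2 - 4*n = n*(n - 4)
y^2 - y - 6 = (y - 3)*(y + 2)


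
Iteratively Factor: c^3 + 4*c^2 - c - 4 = (c + 1)*(c^2 + 3*c - 4) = (c - 1)*(c + 1)*(c + 4)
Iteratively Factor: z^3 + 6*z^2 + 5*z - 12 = (z + 3)*(z^2 + 3*z - 4) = (z - 1)*(z + 3)*(z + 4)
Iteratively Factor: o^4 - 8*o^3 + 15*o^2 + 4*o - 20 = (o - 2)*(o^3 - 6*o^2 + 3*o + 10) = (o - 2)*(o + 1)*(o^2 - 7*o + 10) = (o - 5)*(o - 2)*(o + 1)*(o - 2)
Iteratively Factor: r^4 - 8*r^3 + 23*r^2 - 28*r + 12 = (r - 2)*(r^3 - 6*r^2 + 11*r - 6) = (r - 2)^2*(r^2 - 4*r + 3) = (r - 2)^2*(r - 1)*(r - 3)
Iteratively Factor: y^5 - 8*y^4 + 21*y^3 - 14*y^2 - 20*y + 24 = (y - 3)*(y^4 - 5*y^3 + 6*y^2 + 4*y - 8) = (y - 3)*(y + 1)*(y^3 - 6*y^2 + 12*y - 8) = (y - 3)*(y - 2)*(y + 1)*(y^2 - 4*y + 4) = (y - 3)*(y - 2)^2*(y + 1)*(y - 2)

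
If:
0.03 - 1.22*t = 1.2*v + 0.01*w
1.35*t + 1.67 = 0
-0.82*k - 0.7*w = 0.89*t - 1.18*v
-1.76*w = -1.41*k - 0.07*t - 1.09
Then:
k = 1.59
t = -1.24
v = 1.27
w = 1.84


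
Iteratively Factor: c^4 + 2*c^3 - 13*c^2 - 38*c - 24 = (c + 3)*(c^3 - c^2 - 10*c - 8) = (c - 4)*(c + 3)*(c^2 + 3*c + 2) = (c - 4)*(c + 2)*(c + 3)*(c + 1)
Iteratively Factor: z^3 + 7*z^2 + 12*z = (z)*(z^2 + 7*z + 12) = z*(z + 3)*(z + 4)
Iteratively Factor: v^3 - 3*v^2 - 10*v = (v - 5)*(v^2 + 2*v) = v*(v - 5)*(v + 2)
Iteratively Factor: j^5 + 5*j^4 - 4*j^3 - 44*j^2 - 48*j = (j - 3)*(j^4 + 8*j^3 + 20*j^2 + 16*j) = (j - 3)*(j + 2)*(j^3 + 6*j^2 + 8*j) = (j - 3)*(j + 2)^2*(j^2 + 4*j) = (j - 3)*(j + 2)^2*(j + 4)*(j)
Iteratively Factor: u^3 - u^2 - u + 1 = (u + 1)*(u^2 - 2*u + 1) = (u - 1)*(u + 1)*(u - 1)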